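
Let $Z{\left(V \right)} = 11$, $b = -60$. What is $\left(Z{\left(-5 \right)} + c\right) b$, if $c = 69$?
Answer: $-4800$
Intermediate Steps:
$\left(Z{\left(-5 \right)} + c\right) b = \left(11 + 69\right) \left(-60\right) = 80 \left(-60\right) = -4800$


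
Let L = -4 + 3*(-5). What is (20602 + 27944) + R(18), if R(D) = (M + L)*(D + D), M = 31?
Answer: 48978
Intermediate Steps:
L = -19 (L = -4 - 15 = -19)
R(D) = 24*D (R(D) = (31 - 19)*(D + D) = 12*(2*D) = 24*D)
(20602 + 27944) + R(18) = (20602 + 27944) + 24*18 = 48546 + 432 = 48978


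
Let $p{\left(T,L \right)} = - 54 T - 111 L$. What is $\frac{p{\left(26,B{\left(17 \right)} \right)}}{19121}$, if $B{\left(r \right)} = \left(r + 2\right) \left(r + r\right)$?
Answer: $- \frac{73110}{19121} \approx -3.8235$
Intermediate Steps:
$B{\left(r \right)} = 2 r \left(2 + r\right)$ ($B{\left(r \right)} = \left(2 + r\right) 2 r = 2 r \left(2 + r\right)$)
$p{\left(T,L \right)} = - 111 L - 54 T$
$\frac{p{\left(26,B{\left(17 \right)} \right)}}{19121} = \frac{- 111 \cdot 2 \cdot 17 \left(2 + 17\right) - 1404}{19121} = \left(- 111 \cdot 2 \cdot 17 \cdot 19 - 1404\right) \frac{1}{19121} = \left(\left(-111\right) 646 - 1404\right) \frac{1}{19121} = \left(-71706 - 1404\right) \frac{1}{19121} = \left(-73110\right) \frac{1}{19121} = - \frac{73110}{19121}$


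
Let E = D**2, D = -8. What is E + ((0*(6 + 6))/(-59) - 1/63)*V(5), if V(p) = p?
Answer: 4027/63 ≈ 63.921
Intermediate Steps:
E = 64 (E = (-8)**2 = 64)
E + ((0*(6 + 6))/(-59) - 1/63)*V(5) = 64 + ((0*(6 + 6))/(-59) - 1/63)*5 = 64 + ((0*12)*(-1/59) - 1*1/63)*5 = 64 + (0*(-1/59) - 1/63)*5 = 64 + (0 - 1/63)*5 = 64 - 1/63*5 = 64 - 5/63 = 4027/63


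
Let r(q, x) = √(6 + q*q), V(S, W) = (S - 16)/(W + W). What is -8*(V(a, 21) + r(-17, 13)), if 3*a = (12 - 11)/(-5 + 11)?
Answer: 82/27 - 8*√295 ≈ -134.37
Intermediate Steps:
a = 1/18 (a = ((12 - 11)/(-5 + 11))/3 = (1/6)/3 = (1*(⅙))/3 = (⅓)*(⅙) = 1/18 ≈ 0.055556)
V(S, W) = (-16 + S)/(2*W) (V(S, W) = (-16 + S)/((2*W)) = (-16 + S)*(1/(2*W)) = (-16 + S)/(2*W))
r(q, x) = √(6 + q²)
-8*(V(a, 21) + r(-17, 13)) = -8*((½)*(-16 + 1/18)/21 + √(6 + (-17)²)) = -8*((½)*(1/21)*(-287/18) + √(6 + 289)) = -8*(-41/108 + √295) = 82/27 - 8*√295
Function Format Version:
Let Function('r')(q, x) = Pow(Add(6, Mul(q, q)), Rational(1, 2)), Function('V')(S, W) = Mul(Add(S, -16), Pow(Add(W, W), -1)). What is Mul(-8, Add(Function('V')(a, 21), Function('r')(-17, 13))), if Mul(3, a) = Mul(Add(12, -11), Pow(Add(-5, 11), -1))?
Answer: Add(Rational(82, 27), Mul(-8, Pow(295, Rational(1, 2)))) ≈ -134.37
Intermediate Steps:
a = Rational(1, 18) (a = Mul(Rational(1, 3), Mul(Add(12, -11), Pow(Add(-5, 11), -1))) = Mul(Rational(1, 3), Mul(1, Pow(6, -1))) = Mul(Rational(1, 3), Mul(1, Rational(1, 6))) = Mul(Rational(1, 3), Rational(1, 6)) = Rational(1, 18) ≈ 0.055556)
Function('V')(S, W) = Mul(Rational(1, 2), Pow(W, -1), Add(-16, S)) (Function('V')(S, W) = Mul(Add(-16, S), Pow(Mul(2, W), -1)) = Mul(Add(-16, S), Mul(Rational(1, 2), Pow(W, -1))) = Mul(Rational(1, 2), Pow(W, -1), Add(-16, S)))
Function('r')(q, x) = Pow(Add(6, Pow(q, 2)), Rational(1, 2))
Mul(-8, Add(Function('V')(a, 21), Function('r')(-17, 13))) = Mul(-8, Add(Mul(Rational(1, 2), Pow(21, -1), Add(-16, Rational(1, 18))), Pow(Add(6, Pow(-17, 2)), Rational(1, 2)))) = Mul(-8, Add(Mul(Rational(1, 2), Rational(1, 21), Rational(-287, 18)), Pow(Add(6, 289), Rational(1, 2)))) = Mul(-8, Add(Rational(-41, 108), Pow(295, Rational(1, 2)))) = Add(Rational(82, 27), Mul(-8, Pow(295, Rational(1, 2))))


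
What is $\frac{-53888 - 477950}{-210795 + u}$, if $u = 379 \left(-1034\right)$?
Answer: $\frac{531838}{602681} \approx 0.88245$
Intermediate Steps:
$u = -391886$
$\frac{-53888 - 477950}{-210795 + u} = \frac{-53888 - 477950}{-210795 - 391886} = - \frac{531838}{-602681} = \left(-531838\right) \left(- \frac{1}{602681}\right) = \frac{531838}{602681}$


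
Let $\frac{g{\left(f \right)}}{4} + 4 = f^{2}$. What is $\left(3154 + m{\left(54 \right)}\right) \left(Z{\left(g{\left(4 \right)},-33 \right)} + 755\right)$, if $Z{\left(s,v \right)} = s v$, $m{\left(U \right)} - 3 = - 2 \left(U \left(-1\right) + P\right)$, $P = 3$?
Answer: $-2701711$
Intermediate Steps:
$g{\left(f \right)} = -16 + 4 f^{2}$
$m{\left(U \right)} = -3 + 2 U$ ($m{\left(U \right)} = 3 - 2 \left(U \left(-1\right) + 3\right) = 3 - 2 \left(- U + 3\right) = 3 - 2 \left(3 - U\right) = 3 + \left(-6 + 2 U\right) = -3 + 2 U$)
$\left(3154 + m{\left(54 \right)}\right) \left(Z{\left(g{\left(4 \right)},-33 \right)} + 755\right) = \left(3154 + \left(-3 + 2 \cdot 54\right)\right) \left(\left(-16 + 4 \cdot 4^{2}\right) \left(-33\right) + 755\right) = \left(3154 + \left(-3 + 108\right)\right) \left(\left(-16 + 4 \cdot 16\right) \left(-33\right) + 755\right) = \left(3154 + 105\right) \left(\left(-16 + 64\right) \left(-33\right) + 755\right) = 3259 \left(48 \left(-33\right) + 755\right) = 3259 \left(-1584 + 755\right) = 3259 \left(-829\right) = -2701711$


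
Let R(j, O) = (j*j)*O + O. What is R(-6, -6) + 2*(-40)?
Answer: -302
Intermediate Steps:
R(j, O) = O + O*j² (R(j, O) = j²*O + O = O*j² + O = O + O*j²)
R(-6, -6) + 2*(-40) = -6*(1 + (-6)²) + 2*(-40) = -6*(1 + 36) - 80 = -6*37 - 80 = -222 - 80 = -302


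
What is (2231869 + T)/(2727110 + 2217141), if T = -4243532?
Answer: -2011663/4944251 ≈ -0.40687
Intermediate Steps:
(2231869 + T)/(2727110 + 2217141) = (2231869 - 4243532)/(2727110 + 2217141) = -2011663/4944251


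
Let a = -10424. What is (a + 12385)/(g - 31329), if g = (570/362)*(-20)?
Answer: -354941/5676249 ≈ -0.062531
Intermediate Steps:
g = -5700/181 (g = (570*(1/362))*(-20) = (285/181)*(-20) = -5700/181 ≈ -31.492)
(a + 12385)/(g - 31329) = (-10424 + 12385)/(-5700/181 - 31329) = 1961/(-5676249/181) = 1961*(-181/5676249) = -354941/5676249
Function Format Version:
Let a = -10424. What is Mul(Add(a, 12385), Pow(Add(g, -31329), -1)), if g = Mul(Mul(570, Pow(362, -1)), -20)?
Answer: Rational(-354941, 5676249) ≈ -0.062531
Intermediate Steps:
g = Rational(-5700, 181) (g = Mul(Mul(570, Rational(1, 362)), -20) = Mul(Rational(285, 181), -20) = Rational(-5700, 181) ≈ -31.492)
Mul(Add(a, 12385), Pow(Add(g, -31329), -1)) = Mul(Add(-10424, 12385), Pow(Add(Rational(-5700, 181), -31329), -1)) = Mul(1961, Pow(Rational(-5676249, 181), -1)) = Mul(1961, Rational(-181, 5676249)) = Rational(-354941, 5676249)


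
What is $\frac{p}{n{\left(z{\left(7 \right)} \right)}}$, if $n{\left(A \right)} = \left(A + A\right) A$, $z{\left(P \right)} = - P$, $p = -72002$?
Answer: $- \frac{5143}{7} \approx -734.71$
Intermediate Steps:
$n{\left(A \right)} = 2 A^{2}$ ($n{\left(A \right)} = 2 A A = 2 A^{2}$)
$\frac{p}{n{\left(z{\left(7 \right)} \right)}} = - \frac{72002}{2 \left(\left(-1\right) 7\right)^{2}} = - \frac{72002}{2 \left(-7\right)^{2}} = - \frac{72002}{2 \cdot 49} = - \frac{72002}{98} = \left(-72002\right) \frac{1}{98} = - \frac{5143}{7}$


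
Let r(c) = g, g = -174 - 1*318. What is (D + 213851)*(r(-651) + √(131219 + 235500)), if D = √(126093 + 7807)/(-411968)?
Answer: -(492 - √366719)*(44049884384 - 5*√1339)/205984 ≈ 2.4288e+7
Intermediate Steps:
g = -492 (g = -174 - 318 = -492)
r(c) = -492
D = -5*√1339/205984 (D = √133900*(-1/411968) = (10*√1339)*(-1/411968) = -5*√1339/205984 ≈ -0.00088823)
(D + 213851)*(r(-651) + √(131219 + 235500)) = (-5*√1339/205984 + 213851)*(-492 + √(131219 + 235500)) = (213851 - 5*√1339/205984)*(-492 + √366719) = (-492 + √366719)*(213851 - 5*√1339/205984)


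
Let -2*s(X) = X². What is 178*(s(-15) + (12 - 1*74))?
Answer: -31061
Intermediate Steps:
s(X) = -X²/2
178*(s(-15) + (12 - 1*74)) = 178*(-½*(-15)² + (12 - 1*74)) = 178*(-½*225 + (12 - 74)) = 178*(-225/2 - 62) = 178*(-349/2) = -31061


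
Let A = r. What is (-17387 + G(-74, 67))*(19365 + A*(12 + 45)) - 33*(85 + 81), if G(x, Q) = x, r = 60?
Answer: -397854363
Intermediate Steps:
A = 60
(-17387 + G(-74, 67))*(19365 + A*(12 + 45)) - 33*(85 + 81) = (-17387 - 74)*(19365 + 60*(12 + 45)) - 33*(85 + 81) = -17461*(19365 + 60*57) - 33*166 = -17461*(19365 + 3420) - 5478 = -17461*22785 - 5478 = -397848885 - 5478 = -397854363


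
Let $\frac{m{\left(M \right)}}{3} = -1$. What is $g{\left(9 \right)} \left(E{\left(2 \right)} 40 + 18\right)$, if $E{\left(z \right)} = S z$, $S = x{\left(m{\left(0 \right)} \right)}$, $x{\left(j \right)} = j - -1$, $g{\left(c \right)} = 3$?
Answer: $-426$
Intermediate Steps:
$m{\left(M \right)} = -3$ ($m{\left(M \right)} = 3 \left(-1\right) = -3$)
$x{\left(j \right)} = 1 + j$ ($x{\left(j \right)} = j + 1 = 1 + j$)
$S = -2$ ($S = 1 - 3 = -2$)
$E{\left(z \right)} = - 2 z$
$g{\left(9 \right)} \left(E{\left(2 \right)} 40 + 18\right) = 3 \left(\left(-2\right) 2 \cdot 40 + 18\right) = 3 \left(\left(-4\right) 40 + 18\right) = 3 \left(-160 + 18\right) = 3 \left(-142\right) = -426$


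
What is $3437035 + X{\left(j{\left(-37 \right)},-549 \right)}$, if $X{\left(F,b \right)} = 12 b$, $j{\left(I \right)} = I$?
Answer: $3430447$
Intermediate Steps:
$3437035 + X{\left(j{\left(-37 \right)},-549 \right)} = 3437035 + 12 \left(-549\right) = 3437035 - 6588 = 3430447$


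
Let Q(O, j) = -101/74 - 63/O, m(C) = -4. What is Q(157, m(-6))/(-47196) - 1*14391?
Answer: -7890918114529/548323128 ≈ -14391.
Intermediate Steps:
Q(O, j) = -101/74 - 63/O (Q(O, j) = -101*1/74 - 63/O = -101/74 - 63/O)
Q(157, m(-6))/(-47196) - 1*14391 = (-101/74 - 63/157)/(-47196) - 1*14391 = (-101/74 - 63*1/157)*(-1/47196) - 14391 = (-101/74 - 63/157)*(-1/47196) - 14391 = -20519/11618*(-1/47196) - 14391 = 20519/548323128 - 14391 = -7890918114529/548323128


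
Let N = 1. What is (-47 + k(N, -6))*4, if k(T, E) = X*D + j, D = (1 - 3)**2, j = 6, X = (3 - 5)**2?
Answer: -100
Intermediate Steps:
X = 4 (X = (-2)**2 = 4)
D = 4 (D = (-2)**2 = 4)
k(T, E) = 22 (k(T, E) = 4*4 + 6 = 16 + 6 = 22)
(-47 + k(N, -6))*4 = (-47 + 22)*4 = -25*4 = -100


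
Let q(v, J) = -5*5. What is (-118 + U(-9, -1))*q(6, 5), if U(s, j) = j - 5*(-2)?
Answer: 2725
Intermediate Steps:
U(s, j) = 10 + j (U(s, j) = j + 10 = 10 + j)
q(v, J) = -25
(-118 + U(-9, -1))*q(6, 5) = (-118 + (10 - 1))*(-25) = (-118 + 9)*(-25) = -109*(-25) = 2725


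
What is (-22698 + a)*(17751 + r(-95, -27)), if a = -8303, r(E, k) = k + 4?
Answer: -549585728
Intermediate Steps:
r(E, k) = 4 + k
(-22698 + a)*(17751 + r(-95, -27)) = (-22698 - 8303)*(17751 + (4 - 27)) = -31001*(17751 - 23) = -31001*17728 = -549585728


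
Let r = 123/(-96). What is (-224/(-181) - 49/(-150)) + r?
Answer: 122929/434400 ≈ 0.28299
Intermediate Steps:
r = -41/32 (r = 123*(-1/96) = -41/32 ≈ -1.2813)
(-224/(-181) - 49/(-150)) + r = (-224/(-181) - 49/(-150)) - 41/32 = (-224*(-1/181) - 49*(-1/150)) - 41/32 = (224/181 + 49/150) - 41/32 = 42469/27150 - 41/32 = 122929/434400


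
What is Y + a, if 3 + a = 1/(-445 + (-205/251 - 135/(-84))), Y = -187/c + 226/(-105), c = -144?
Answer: -4044812129/1048960080 ≈ -3.8560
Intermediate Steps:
Y = -4303/5040 (Y = -187/(-144) + 226/(-105) = -187*(-1/144) + 226*(-1/105) = 187/144 - 226/105 = -4303/5040 ≈ -0.85377)
a = -9372743/3121905 (a = -3 + 1/(-445 + (-205/251 - 135/(-84))) = -3 + 1/(-445 + (-205*1/251 - 135*(-1/84))) = -3 + 1/(-445 + (-205/251 + 45/28)) = -3 + 1/(-445 + 5555/7028) = -3 + 1/(-3121905/7028) = -3 - 7028/3121905 = -9372743/3121905 ≈ -3.0023)
Y + a = -4303/5040 - 9372743/3121905 = -4044812129/1048960080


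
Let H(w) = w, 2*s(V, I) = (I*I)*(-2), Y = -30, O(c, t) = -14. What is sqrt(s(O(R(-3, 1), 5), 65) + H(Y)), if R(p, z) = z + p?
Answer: I*sqrt(4255) ≈ 65.23*I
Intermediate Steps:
R(p, z) = p + z
s(V, I) = -I**2 (s(V, I) = ((I*I)*(-2))/2 = (I**2*(-2))/2 = (-2*I**2)/2 = -I**2)
sqrt(s(O(R(-3, 1), 5), 65) + H(Y)) = sqrt(-1*65**2 - 30) = sqrt(-1*4225 - 30) = sqrt(-4225 - 30) = sqrt(-4255) = I*sqrt(4255)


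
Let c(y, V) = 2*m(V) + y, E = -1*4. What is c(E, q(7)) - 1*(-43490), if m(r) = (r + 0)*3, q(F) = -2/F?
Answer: 304390/7 ≈ 43484.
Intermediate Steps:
E = -4
m(r) = 3*r (m(r) = r*3 = 3*r)
c(y, V) = y + 6*V (c(y, V) = 2*(3*V) + y = 6*V + y = y + 6*V)
c(E, q(7)) - 1*(-43490) = (-4 + 6*(-2/7)) - 1*(-43490) = (-4 + 6*(-2*⅐)) + 43490 = (-4 + 6*(-2/7)) + 43490 = (-4 - 12/7) + 43490 = -40/7 + 43490 = 304390/7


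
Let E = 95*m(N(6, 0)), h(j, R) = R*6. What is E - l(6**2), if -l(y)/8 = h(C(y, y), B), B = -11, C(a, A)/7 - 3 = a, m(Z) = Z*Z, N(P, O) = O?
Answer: -528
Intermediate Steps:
m(Z) = Z**2
C(a, A) = 21 + 7*a
h(j, R) = 6*R
l(y) = 528 (l(y) = -48*(-11) = -8*(-66) = 528)
E = 0 (E = 95*0**2 = 95*0 = 0)
E - l(6**2) = 0 - 1*528 = 0 - 528 = -528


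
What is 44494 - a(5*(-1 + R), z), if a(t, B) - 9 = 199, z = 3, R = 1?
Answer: 44286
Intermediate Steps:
a(t, B) = 208 (a(t, B) = 9 + 199 = 208)
44494 - a(5*(-1 + R), z) = 44494 - 1*208 = 44494 - 208 = 44286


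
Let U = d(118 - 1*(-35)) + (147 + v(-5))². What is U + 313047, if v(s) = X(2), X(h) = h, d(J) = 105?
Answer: 335353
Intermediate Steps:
v(s) = 2
U = 22306 (U = 105 + (147 + 2)² = 105 + 149² = 105 + 22201 = 22306)
U + 313047 = 22306 + 313047 = 335353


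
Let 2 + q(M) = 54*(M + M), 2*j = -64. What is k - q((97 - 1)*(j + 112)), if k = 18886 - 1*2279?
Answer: -812831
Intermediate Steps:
j = -32 (j = (½)*(-64) = -32)
k = 16607 (k = 18886 - 2279 = 16607)
q(M) = -2 + 108*M (q(M) = -2 + 54*(M + M) = -2 + 54*(2*M) = -2 + 108*M)
k - q((97 - 1)*(j + 112)) = 16607 - (-2 + 108*((97 - 1)*(-32 + 112))) = 16607 - (-2 + 108*(96*80)) = 16607 - (-2 + 108*7680) = 16607 - (-2 + 829440) = 16607 - 1*829438 = 16607 - 829438 = -812831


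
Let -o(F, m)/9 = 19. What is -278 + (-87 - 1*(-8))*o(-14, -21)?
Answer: 13231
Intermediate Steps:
o(F, m) = -171 (o(F, m) = -9*19 = -171)
-278 + (-87 - 1*(-8))*o(-14, -21) = -278 + (-87 - 1*(-8))*(-171) = -278 + (-87 + 8)*(-171) = -278 - 79*(-171) = -278 + 13509 = 13231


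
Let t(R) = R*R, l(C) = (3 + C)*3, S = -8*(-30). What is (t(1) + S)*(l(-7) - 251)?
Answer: -63383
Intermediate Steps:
S = 240
l(C) = 9 + 3*C
t(R) = R²
(t(1) + S)*(l(-7) - 251) = (1² + 240)*((9 + 3*(-7)) - 251) = (1 + 240)*((9 - 21) - 251) = 241*(-12 - 251) = 241*(-263) = -63383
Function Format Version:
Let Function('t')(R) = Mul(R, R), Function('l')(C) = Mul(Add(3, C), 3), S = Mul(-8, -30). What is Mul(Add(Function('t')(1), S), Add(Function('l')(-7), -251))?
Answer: -63383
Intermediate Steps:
S = 240
Function('l')(C) = Add(9, Mul(3, C))
Function('t')(R) = Pow(R, 2)
Mul(Add(Function('t')(1), S), Add(Function('l')(-7), -251)) = Mul(Add(Pow(1, 2), 240), Add(Add(9, Mul(3, -7)), -251)) = Mul(Add(1, 240), Add(Add(9, -21), -251)) = Mul(241, Add(-12, -251)) = Mul(241, -263) = -63383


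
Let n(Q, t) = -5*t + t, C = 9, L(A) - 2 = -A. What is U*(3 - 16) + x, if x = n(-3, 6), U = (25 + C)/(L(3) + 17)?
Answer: -413/8 ≈ -51.625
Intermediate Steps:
L(A) = 2 - A
U = 17/8 (U = (25 + 9)/((2 - 1*3) + 17) = 34/((2 - 3) + 17) = 34/(-1 + 17) = 34/16 = 34*(1/16) = 17/8 ≈ 2.1250)
n(Q, t) = -4*t
x = -24 (x = -4*6 = -24)
U*(3 - 16) + x = 17*(3 - 16)/8 - 24 = (17/8)*(-13) - 24 = -221/8 - 24 = -413/8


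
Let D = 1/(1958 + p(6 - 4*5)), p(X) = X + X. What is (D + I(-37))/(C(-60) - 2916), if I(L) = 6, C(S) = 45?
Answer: -11581/5541030 ≈ -0.0020900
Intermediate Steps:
p(X) = 2*X
D = 1/1930 (D = 1/(1958 + 2*(6 - 4*5)) = 1/(1958 + 2*(6 - 20)) = 1/(1958 + 2*(-14)) = 1/(1958 - 28) = 1/1930 ≈ 0.00051813)
(D + I(-37))/(C(-60) - 2916) = (1/1930 + 6)/(45 - 2916) = (11581/1930)/(-2871) = (11581/1930)*(-1/2871) = -11581/5541030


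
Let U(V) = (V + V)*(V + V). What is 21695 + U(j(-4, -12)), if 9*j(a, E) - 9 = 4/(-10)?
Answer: 43939771/2025 ≈ 21699.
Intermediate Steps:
j(a, E) = 43/45 (j(a, E) = 1 + (4/(-10))/9 = 1 + (4*(-1/10))/9 = 1 + (1/9)*(-2/5) = 1 - 2/45 = 43/45)
U(V) = 4*V**2 (U(V) = (2*V)*(2*V) = 4*V**2)
21695 + U(j(-4, -12)) = 21695 + 4*(43/45)**2 = 21695 + 4*(1849/2025) = 21695 + 7396/2025 = 43939771/2025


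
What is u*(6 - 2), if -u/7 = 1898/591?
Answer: -53144/591 ≈ -89.922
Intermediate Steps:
u = -13286/591 ≈ -22.481
u*(6 - 2) = -13286*(6 - 2)/591 = -13286/591*4 = -53144/591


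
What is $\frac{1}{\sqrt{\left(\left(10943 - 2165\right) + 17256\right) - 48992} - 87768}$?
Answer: $- \frac{43884}{3851622391} - \frac{i \sqrt{22958}}{7703244782} \approx -1.1394 \cdot 10^{-5} - 1.9669 \cdot 10^{-8} i$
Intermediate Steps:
$\frac{1}{\sqrt{\left(\left(10943 - 2165\right) + 17256\right) - 48992} - 87768} = \frac{1}{\sqrt{\left(8778 + 17256\right) - 48992} - 87768} = \frac{1}{\sqrt{26034 - 48992} - 87768} = \frac{1}{\sqrt{-22958} - 87768} = \frac{1}{i \sqrt{22958} - 87768} = \frac{1}{-87768 + i \sqrt{22958}}$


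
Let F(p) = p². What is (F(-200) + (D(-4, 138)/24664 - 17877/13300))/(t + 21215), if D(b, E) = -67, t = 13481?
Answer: 3280201547643/2845342628800 ≈ 1.1528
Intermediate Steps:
(F(-200) + (D(-4, 138)/24664 - 17877/13300))/(t + 21215) = ((-200)² + (-67/24664 - 17877/13300))/(13481 + 21215) = (40000 + (-67*1/24664 - 17877*1/13300))/34696 = (40000 + (-67/24664 - 17877/13300))*(1/34696) = (40000 - 110452357/82007800)*(1/34696) = (3280201547643/82007800)*(1/34696) = 3280201547643/2845342628800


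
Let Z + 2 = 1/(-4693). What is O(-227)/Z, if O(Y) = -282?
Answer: 441142/3129 ≈ 140.98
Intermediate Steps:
Z = -9387/4693 (Z = -2 + 1/(-4693) = -2 - 1/4693 = -9387/4693 ≈ -2.0002)
O(-227)/Z = -282/(-9387/4693) = -282*(-4693/9387) = 441142/3129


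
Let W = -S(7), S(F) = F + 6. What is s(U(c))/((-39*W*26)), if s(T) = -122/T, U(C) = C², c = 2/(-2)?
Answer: -61/6591 ≈ -0.0092551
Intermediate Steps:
S(F) = 6 + F
c = -1 (c = 2*(-½) = -1)
W = -13 (W = -(6 + 7) = -1*13 = -13)
s(U(c))/((-39*W*26)) = (-122/((-1)²))/((-39*(-13)*26)) = (-122/1)/((507*26)) = -122*1/13182 = -61/6591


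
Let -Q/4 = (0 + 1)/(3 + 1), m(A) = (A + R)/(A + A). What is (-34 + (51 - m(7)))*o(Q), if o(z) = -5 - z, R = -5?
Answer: -472/7 ≈ -67.429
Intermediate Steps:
m(A) = (-5 + A)/(2*A) (m(A) = (A - 5)/(A + A) = (-5 + A)/((2*A)) = (-5 + A)*(1/(2*A)) = (-5 + A)/(2*A))
Q = -1 (Q = -4*(0 + 1)/(3 + 1) = -4/4 = -4*¼ = -1)
(-34 + (51 - m(7)))*o(Q) = (-34 + (51 - (-5 + 7)/(2*7)))*(-5 - 1*(-1)) = (-34 + (51 - 2/(2*7)))*(-5 + 1) = (-34 + (51 - 1*⅐))*(-4) = (-34 + (51 - ⅐))*(-4) = (-34 + 356/7)*(-4) = (118/7)*(-4) = -472/7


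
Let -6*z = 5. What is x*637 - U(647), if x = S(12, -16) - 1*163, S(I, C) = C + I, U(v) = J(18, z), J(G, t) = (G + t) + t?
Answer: -319186/3 ≈ -1.0640e+5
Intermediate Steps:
z = -⅚ (z = -⅙*5 = -⅚ ≈ -0.83333)
J(G, t) = G + 2*t
U(v) = 49/3 (U(v) = 18 + 2*(-⅚) = 18 - 5/3 = 49/3)
x = -167 (x = (-16 + 12) - 1*163 = -4 - 163 = -167)
x*637 - U(647) = -167*637 - 1*49/3 = -106379 - 49/3 = -319186/3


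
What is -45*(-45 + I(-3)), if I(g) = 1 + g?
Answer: 2115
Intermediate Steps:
-45*(-45 + I(-3)) = -45*(-45 + (1 - 3)) = -45*(-45 - 2) = -45*(-47) = 2115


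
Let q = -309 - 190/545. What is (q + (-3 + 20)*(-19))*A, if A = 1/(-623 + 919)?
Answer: -34463/16132 ≈ -2.1363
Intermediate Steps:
q = -33719/109 (q = -309 - 190/545 = -309 - 1*38/109 = -309 - 38/109 = -33719/109 ≈ -309.35)
A = 1/296 ≈ 0.0033784
(q + (-3 + 20)*(-19))*A = (-33719/109 + (-3 + 20)*(-19))*(1/296) = (-33719/109 + 17*(-19))*(1/296) = (-33719/109 - 323)*(1/296) = -68926/109*1/296 = -34463/16132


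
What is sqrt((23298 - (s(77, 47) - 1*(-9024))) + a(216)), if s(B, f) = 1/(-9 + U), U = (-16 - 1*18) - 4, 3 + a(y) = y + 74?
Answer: 4*sqrt(2010331)/47 ≈ 120.67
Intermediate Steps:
a(y) = 71 + y (a(y) = -3 + (y + 74) = -3 + (74 + y) = 71 + y)
U = -38 (U = (-16 - 18) - 4 = -34 - 4 = -38)
s(B, f) = -1/47 (s(B, f) = 1/(-9 - 38) = 1/(-47) = -1/47)
sqrt((23298 - (s(77, 47) - 1*(-9024))) + a(216)) = sqrt((23298 - (-1/47 - 1*(-9024))) + (71 + 216)) = sqrt((23298 - (-1/47 + 9024)) + 287) = sqrt((23298 - 1*424127/47) + 287) = sqrt((23298 - 424127/47) + 287) = sqrt(670879/47 + 287) = sqrt(684368/47) = 4*sqrt(2010331)/47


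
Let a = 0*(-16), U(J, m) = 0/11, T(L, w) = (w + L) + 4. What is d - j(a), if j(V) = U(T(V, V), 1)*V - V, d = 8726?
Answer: 8726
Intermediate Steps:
T(L, w) = 4 + L + w (T(L, w) = (L + w) + 4 = 4 + L + w)
U(J, m) = 0 (U(J, m) = 0*(1/11) = 0)
a = 0
j(V) = -V (j(V) = 0*V - V = 0 - V = -V)
d - j(a) = 8726 - (-1)*0 = 8726 - 1*0 = 8726 + 0 = 8726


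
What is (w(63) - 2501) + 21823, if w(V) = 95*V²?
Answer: 396377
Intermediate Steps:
(w(63) - 2501) + 21823 = (95*63² - 2501) + 21823 = (95*3969 - 2501) + 21823 = (377055 - 2501) + 21823 = 374554 + 21823 = 396377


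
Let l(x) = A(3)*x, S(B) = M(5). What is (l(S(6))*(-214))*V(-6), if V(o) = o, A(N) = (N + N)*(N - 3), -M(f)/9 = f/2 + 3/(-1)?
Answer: 0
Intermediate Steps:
M(f) = 27 - 9*f/2 (M(f) = -9*(f/2 + 3/(-1)) = -9*(f*(1/2) + 3*(-1)) = -9*(f/2 - 3) = -9*(-3 + f/2) = 27 - 9*f/2)
A(N) = 2*N*(-3 + N) (A(N) = (2*N)*(-3 + N) = 2*N*(-3 + N))
S(B) = 9/2 (S(B) = 27 - 9/2*5 = 27 - 45/2 = 9/2)
l(x) = 0 (l(x) = (2*3*(-3 + 3))*x = (2*3*0)*x = 0*x = 0)
(l(S(6))*(-214))*V(-6) = (0*(-214))*(-6) = 0*(-6) = 0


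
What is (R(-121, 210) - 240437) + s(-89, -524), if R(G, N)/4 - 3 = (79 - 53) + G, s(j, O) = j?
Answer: -240894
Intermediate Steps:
R(G, N) = 116 + 4*G (R(G, N) = 12 + 4*((79 - 53) + G) = 12 + 4*(26 + G) = 12 + (104 + 4*G) = 116 + 4*G)
(R(-121, 210) - 240437) + s(-89, -524) = ((116 + 4*(-121)) - 240437) - 89 = ((116 - 484) - 240437) - 89 = (-368 - 240437) - 89 = -240805 - 89 = -240894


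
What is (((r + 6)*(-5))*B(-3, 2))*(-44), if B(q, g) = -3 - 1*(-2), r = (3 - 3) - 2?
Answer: -880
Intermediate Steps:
r = -2 (r = 0 - 2 = -2)
B(q, g) = -1 (B(q, g) = -3 + 2 = -1)
(((r + 6)*(-5))*B(-3, 2))*(-44) = (((-2 + 6)*(-5))*(-1))*(-44) = ((4*(-5))*(-1))*(-44) = -20*(-1)*(-44) = 20*(-44) = -880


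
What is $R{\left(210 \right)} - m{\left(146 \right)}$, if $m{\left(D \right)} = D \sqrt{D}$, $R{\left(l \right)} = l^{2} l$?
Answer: $9261000 - 146 \sqrt{146} \approx 9.2592 \cdot 10^{6}$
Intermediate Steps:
$R{\left(l \right)} = l^{3}$
$m{\left(D \right)} = D^{\frac{3}{2}}$
$R{\left(210 \right)} - m{\left(146 \right)} = 210^{3} - 146^{\frac{3}{2}} = 9261000 - 146 \sqrt{146}$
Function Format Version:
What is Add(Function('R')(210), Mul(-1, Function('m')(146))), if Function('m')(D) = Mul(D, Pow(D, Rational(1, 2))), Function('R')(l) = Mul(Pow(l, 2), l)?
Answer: Add(9261000, Mul(-146, Pow(146, Rational(1, 2)))) ≈ 9.2592e+6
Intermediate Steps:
Function('R')(l) = Pow(l, 3)
Function('m')(D) = Pow(D, Rational(3, 2))
Add(Function('R')(210), Mul(-1, Function('m')(146))) = Add(Pow(210, 3), Mul(-1, Pow(146, Rational(3, 2)))) = Add(9261000, Mul(-1, Mul(146, Pow(146, Rational(1, 2))))) = Add(9261000, Mul(-146, Pow(146, Rational(1, 2))))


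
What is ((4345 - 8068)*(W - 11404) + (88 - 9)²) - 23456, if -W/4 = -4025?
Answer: -17500423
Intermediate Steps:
W = 16100 (W = -4*(-4025) = 16100)
((4345 - 8068)*(W - 11404) + (88 - 9)²) - 23456 = ((4345 - 8068)*(16100 - 11404) + (88 - 9)²) - 23456 = (-3723*4696 + 79²) - 23456 = (-17483208 + 6241) - 23456 = -17476967 - 23456 = -17500423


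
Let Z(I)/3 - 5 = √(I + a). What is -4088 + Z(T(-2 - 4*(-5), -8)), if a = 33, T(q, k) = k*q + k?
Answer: -4073 + 3*I*√119 ≈ -4073.0 + 32.726*I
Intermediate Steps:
T(q, k) = k + k*q
Z(I) = 15 + 3*√(33 + I) (Z(I) = 15 + 3*√(I + 33) = 15 + 3*√(33 + I))
-4088 + Z(T(-2 - 4*(-5), -8)) = -4088 + (15 + 3*√(33 - 8*(1 + (-2 - 4*(-5))))) = -4088 + (15 + 3*√(33 - 8*(1 + (-2 + 20)))) = -4088 + (15 + 3*√(33 - 8*(1 + 18))) = -4088 + (15 + 3*√(33 - 8*19)) = -4088 + (15 + 3*√(33 - 152)) = -4088 + (15 + 3*√(-119)) = -4088 + (15 + 3*(I*√119)) = -4088 + (15 + 3*I*√119) = -4073 + 3*I*√119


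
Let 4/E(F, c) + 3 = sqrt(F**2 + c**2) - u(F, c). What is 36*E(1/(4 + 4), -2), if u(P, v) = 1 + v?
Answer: 18432 + 1152*sqrt(257) ≈ 36900.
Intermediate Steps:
E(F, c) = 4/(-4 + sqrt(F**2 + c**2) - c) (E(F, c) = 4/(-3 + (sqrt(F**2 + c**2) - (1 + c))) = 4/(-3 + (sqrt(F**2 + c**2) + (-1 - c))) = 4/(-3 + (-1 + sqrt(F**2 + c**2) - c)) = 4/(-4 + sqrt(F**2 + c**2) - c))
36*E(1/(4 + 4), -2) = 36*(-4/(4 - 2 - sqrt((1/(4 + 4))**2 + (-2)**2))) = 36*(-4/(4 - 2 - sqrt((1/8)**2 + 4))) = 36*(-4/(4 - 2 - sqrt(1/64 + 4))) = 36*(-4/(4 - 2 - sqrt(257/64))) = 36*(-4/(4 - 2 - sqrt(257)/8)) = 36*(-4/(2 - sqrt(257)/8)) = -144/(2 - sqrt(257)/8)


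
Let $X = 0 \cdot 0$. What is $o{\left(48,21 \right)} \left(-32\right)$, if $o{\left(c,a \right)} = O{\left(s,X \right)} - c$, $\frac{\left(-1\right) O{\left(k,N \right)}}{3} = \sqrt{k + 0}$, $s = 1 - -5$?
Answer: $1536 + 96 \sqrt{6} \approx 1771.2$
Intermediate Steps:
$s = 6$ ($s = 1 + 5 = 6$)
$X = 0$
$O{\left(k,N \right)} = - 3 \sqrt{k}$ ($O{\left(k,N \right)} = - 3 \sqrt{k + 0} = - 3 \sqrt{k}$)
$o{\left(c,a \right)} = - c - 3 \sqrt{6}$ ($o{\left(c,a \right)} = - 3 \sqrt{6} - c = - c - 3 \sqrt{6}$)
$o{\left(48,21 \right)} \left(-32\right) = \left(\left(-1\right) 48 - 3 \sqrt{6}\right) \left(-32\right) = \left(-48 - 3 \sqrt{6}\right) \left(-32\right) = 1536 + 96 \sqrt{6}$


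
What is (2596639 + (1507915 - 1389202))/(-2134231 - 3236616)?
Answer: -2715352/5370847 ≈ -0.50557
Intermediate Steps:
(2596639 + (1507915 - 1389202))/(-2134231 - 3236616) = (2596639 + 118713)/(-5370847) = 2715352*(-1/5370847) = -2715352/5370847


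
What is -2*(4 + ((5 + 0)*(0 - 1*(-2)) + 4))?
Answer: -36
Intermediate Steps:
-2*(4 + ((5 + 0)*(0 - 1*(-2)) + 4)) = -2*(4 + (5*(0 + 2) + 4)) = -2*(4 + (5*2 + 4)) = -2*(4 + (10 + 4)) = -2*(4 + 14) = -2*18 = -36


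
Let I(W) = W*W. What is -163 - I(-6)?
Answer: -199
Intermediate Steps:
I(W) = W²
-163 - I(-6) = -163 - 1*(-6)² = -163 - 1*36 = -163 - 36 = -199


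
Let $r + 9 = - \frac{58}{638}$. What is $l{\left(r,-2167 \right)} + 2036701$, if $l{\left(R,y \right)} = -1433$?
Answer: $2035268$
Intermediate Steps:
$r = - \frac{100}{11}$ ($r = -9 - \frac{58}{638} = -9 - \frac{1}{11} = - \frac{100}{11} \approx -9.0909$)
$l{\left(r,-2167 \right)} + 2036701 = -1433 + 2036701 = 2035268$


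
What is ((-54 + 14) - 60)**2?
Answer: 10000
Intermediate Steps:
((-54 + 14) - 60)**2 = (-40 - 60)**2 = (-100)**2 = 10000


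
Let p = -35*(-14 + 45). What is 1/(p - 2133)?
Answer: -1/3218 ≈ -0.00031075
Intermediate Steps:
p = -1085 (p = -35*31 = -1085)
1/(p - 2133) = 1/(-1085 - 2133) = 1/(-3218) = -1/3218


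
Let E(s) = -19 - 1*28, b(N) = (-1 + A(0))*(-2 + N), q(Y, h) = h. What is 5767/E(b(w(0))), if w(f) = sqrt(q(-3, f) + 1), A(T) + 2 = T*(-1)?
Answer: -5767/47 ≈ -122.70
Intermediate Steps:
A(T) = -2 - T (A(T) = -2 + T*(-1) = -2 - T)
w(f) = sqrt(1 + f) (w(f) = sqrt(f + 1) = sqrt(1 + f))
b(N) = 6 - 3*N (b(N) = (-1 + (-2 - 1*0))*(-2 + N) = (-1 + (-2 + 0))*(-2 + N) = (-1 - 2)*(-2 + N) = -3*(-2 + N) = 6 - 3*N)
E(s) = -47 (E(s) = -19 - 28 = -47)
5767/E(b(w(0))) = 5767/(-47) = 5767*(-1/47) = -5767/47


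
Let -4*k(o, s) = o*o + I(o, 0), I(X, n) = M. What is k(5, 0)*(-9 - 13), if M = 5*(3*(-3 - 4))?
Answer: -440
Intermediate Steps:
M = -105 (M = 5*(3*(-7)) = 5*(-21) = -105)
I(X, n) = -105
k(o, s) = 105/4 - o²/4 (k(o, s) = -(o*o - 105)/4 = -(o² - 105)/4 = -(-105 + o²)/4 = 105/4 - o²/4)
k(5, 0)*(-9 - 13) = (105/4 - ¼*5²)*(-9 - 13) = (105/4 - ¼*25)*(-22) = (105/4 - 25/4)*(-22) = 20*(-22) = -440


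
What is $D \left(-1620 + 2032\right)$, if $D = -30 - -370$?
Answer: $140080$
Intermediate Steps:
$D = 340$ ($D = -30 + 370 = 340$)
$D \left(-1620 + 2032\right) = 340 \left(-1620 + 2032\right) = 340 \cdot 412 = 140080$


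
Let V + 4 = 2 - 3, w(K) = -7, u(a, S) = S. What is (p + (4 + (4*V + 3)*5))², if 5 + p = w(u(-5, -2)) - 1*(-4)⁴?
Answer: 121801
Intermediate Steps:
V = -5 (V = -4 + (2 - 3) = -4 - 1 = -5)
p = -268 (p = -5 + (-7 - 1*(-4)⁴) = -5 + (-7 - 1*256) = -5 + (-7 - 256) = -5 - 263 = -268)
(p + (4 + (4*V + 3)*5))² = (-268 + (4 + (4*(-5) + 3)*5))² = (-268 + (4 + (-20 + 3)*5))² = (-268 + (4 - 17*5))² = (-268 + (4 - 85))² = (-268 - 81)² = (-349)² = 121801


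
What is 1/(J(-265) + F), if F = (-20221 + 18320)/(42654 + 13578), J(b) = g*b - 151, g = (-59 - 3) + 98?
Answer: -56232/544946213 ≈ -0.00010319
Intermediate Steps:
g = 36 (g = -62 + 98 = 36)
J(b) = -151 + 36*b (J(b) = 36*b - 151 = -151 + 36*b)
F = -1901/56232 ≈ -0.033806
1/(J(-265) + F) = 1/((-151 + 36*(-265)) - 1901/56232) = 1/((-151 - 9540) - 1901/56232) = 1/(-9691 - 1901/56232) = 1/(-544946213/56232) = -56232/544946213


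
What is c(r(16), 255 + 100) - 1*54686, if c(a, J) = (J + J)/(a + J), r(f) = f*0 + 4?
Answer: -19631564/359 ≈ -54684.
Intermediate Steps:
r(f) = 4 (r(f) = 0 + 4 = 4)
c(a, J) = 2*J/(J + a) (c(a, J) = (2*J)/(J + a) = 2*J/(J + a))
c(r(16), 255 + 100) - 1*54686 = 2*(255 + 100)/((255 + 100) + 4) - 1*54686 = 2*355/(355 + 4) - 54686 = 2*355/359 - 54686 = 2*355*(1/359) - 54686 = 710/359 - 54686 = -19631564/359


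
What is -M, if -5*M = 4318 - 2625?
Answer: 1693/5 ≈ 338.60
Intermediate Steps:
M = -1693/5 (M = -(4318 - 2625)/5 = -⅕*1693 = -1693/5 ≈ -338.60)
-M = -1*(-1693/5) = 1693/5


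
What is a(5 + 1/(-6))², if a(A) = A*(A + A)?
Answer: 707281/324 ≈ 2183.0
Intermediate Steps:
a(A) = 2*A² (a(A) = A*(2*A) = 2*A²)
a(5 + 1/(-6))² = (2*(5 + 1/(-6))²)² = (2*(5 - ⅙)²)² = (2*(29/6)²)² = (2*(841/36))² = (841/18)² = 707281/324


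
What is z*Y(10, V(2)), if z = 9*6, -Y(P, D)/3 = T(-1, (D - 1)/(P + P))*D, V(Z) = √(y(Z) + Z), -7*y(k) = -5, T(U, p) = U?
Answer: 162*√133/7 ≈ 266.90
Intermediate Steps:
y(k) = 5/7 (y(k) = -⅐*(-5) = 5/7)
V(Z) = √(5/7 + Z)
Y(P, D) = 3*D (Y(P, D) = -(-3)*D = 3*D)
z = 54
z*Y(10, V(2)) = 54*(3*(√(35 + 49*2)/7)) = 54*(3*(√(35 + 98)/7)) = 54*(3*(√133/7)) = 54*(3*√133/7) = 162*√133/7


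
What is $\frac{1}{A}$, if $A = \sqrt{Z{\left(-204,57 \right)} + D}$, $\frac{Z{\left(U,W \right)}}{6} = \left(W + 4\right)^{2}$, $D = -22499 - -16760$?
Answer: $\frac{\sqrt{1843}}{5529} \approx 0.0077645$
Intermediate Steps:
$D = -5739$ ($D = -22499 + 16760 = -5739$)
$Z{\left(U,W \right)} = 6 \left(4 + W\right)^{2}$ ($Z{\left(U,W \right)} = 6 \left(W + 4\right)^{2} = 6 \left(4 + W\right)^{2}$)
$A = 3 \sqrt{1843}$ ($A = \sqrt{6 \left(4 + 57\right)^{2} - 5739} = \sqrt{6 \cdot 61^{2} - 5739} = \sqrt{6 \cdot 3721 - 5739} = \sqrt{22326 - 5739} = \sqrt{16587} = 3 \sqrt{1843} \approx 128.79$)
$\frac{1}{A} = \frac{1}{3 \sqrt{1843}} = \frac{\sqrt{1843}}{5529}$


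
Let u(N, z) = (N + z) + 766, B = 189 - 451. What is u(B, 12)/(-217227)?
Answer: -172/72409 ≈ -0.0023754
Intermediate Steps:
B = -262
u(N, z) = 766 + N + z
u(B, 12)/(-217227) = (766 - 262 + 12)/(-217227) = 516*(-1/217227) = -172/72409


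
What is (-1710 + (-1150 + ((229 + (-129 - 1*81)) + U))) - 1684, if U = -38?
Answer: -4563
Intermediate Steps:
(-1710 + (-1150 + ((229 + (-129 - 1*81)) + U))) - 1684 = (-1710 + (-1150 + ((229 + (-129 - 1*81)) - 38))) - 1684 = (-1710 + (-1150 + ((229 + (-129 - 81)) - 38))) - 1684 = (-1710 + (-1150 + ((229 - 210) - 38))) - 1684 = (-1710 + (-1150 + (19 - 38))) - 1684 = (-1710 + (-1150 - 19)) - 1684 = (-1710 - 1169) - 1684 = -2879 - 1684 = -4563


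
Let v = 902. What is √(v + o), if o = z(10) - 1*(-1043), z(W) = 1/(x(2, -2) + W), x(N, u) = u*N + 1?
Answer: 4*√5957/7 ≈ 44.104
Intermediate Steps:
x(N, u) = 1 + N*u (x(N, u) = N*u + 1 = 1 + N*u)
z(W) = 1/(-3 + W) (z(W) = 1/((1 + 2*(-2)) + W) = 1/((1 - 4) + W) = 1/(-3 + W))
o = 7302/7 (o = 1/(-3 + 10) - 1*(-1043) = 1/7 + 1043 = ⅐ + 1043 = 7302/7 ≈ 1043.1)
√(v + o) = √(902 + 7302/7) = √(13616/7) = 4*√5957/7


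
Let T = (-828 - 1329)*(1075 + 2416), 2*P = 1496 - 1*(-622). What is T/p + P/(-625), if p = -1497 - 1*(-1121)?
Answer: 4705906191/235000 ≈ 20025.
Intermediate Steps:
P = 1059 (P = (1496 - 1*(-622))/2 = (1496 + 622)/2 = (½)*2118 = 1059)
p = -376 (p = -1497 + 1121 = -376)
T = -7530087 (T = -2157*3491 = -7530087)
T/p + P/(-625) = -7530087/(-376) + 1059/(-625) = -7530087*(-1/376) + 1059*(-1/625) = 7530087/376 - 1059/625 = 4705906191/235000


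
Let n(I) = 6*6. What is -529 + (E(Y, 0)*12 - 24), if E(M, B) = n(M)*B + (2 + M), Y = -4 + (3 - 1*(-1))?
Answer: -529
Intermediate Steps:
n(I) = 36
Y = 0 (Y = -4 + (3 + 1) = -4 + 4 = 0)
E(M, B) = 2 + M + 36*B (E(M, B) = 36*B + (2 + M) = 2 + M + 36*B)
-529 + (E(Y, 0)*12 - 24) = -529 + ((2 + 0 + 36*0)*12 - 24) = -529 + ((2 + 0 + 0)*12 - 24) = -529 + (2*12 - 24) = -529 + (24 - 24) = -529 + 0 = -529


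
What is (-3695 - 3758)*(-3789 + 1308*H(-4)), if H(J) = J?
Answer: 67233513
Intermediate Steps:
(-3695 - 3758)*(-3789 + 1308*H(-4)) = (-3695 - 3758)*(-3789 + 1308*(-4)) = -7453*(-3789 - 5232) = -7453*(-9021) = 67233513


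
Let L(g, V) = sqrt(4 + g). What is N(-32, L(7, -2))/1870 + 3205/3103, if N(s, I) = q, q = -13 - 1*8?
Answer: 5928187/5802610 ≈ 1.0216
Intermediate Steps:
q = -21 (q = -13 - 8 = -21)
N(s, I) = -21
N(-32, L(7, -2))/1870 + 3205/3103 = -21/1870 + 3205/3103 = 5928187/5802610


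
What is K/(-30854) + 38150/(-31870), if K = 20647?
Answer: -183509999/98331698 ≈ -1.8662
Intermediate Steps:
K/(-30854) + 38150/(-31870) = 20647/(-30854) + 38150/(-31870) = 20647*(-1/30854) + 38150*(-1/31870) = -20647/30854 - 3815/3187 = -183509999/98331698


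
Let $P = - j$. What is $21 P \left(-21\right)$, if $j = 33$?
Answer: $14553$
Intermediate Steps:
$P = -33$ ($P = \left(-1\right) 33 = -33$)
$21 P \left(-21\right) = 21 \left(-33\right) \left(-21\right) = \left(-693\right) \left(-21\right) = 14553$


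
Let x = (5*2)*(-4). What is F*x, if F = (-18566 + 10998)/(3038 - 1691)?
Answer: 302720/1347 ≈ 224.74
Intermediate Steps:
x = -40 (x = 10*(-4) = -40)
F = -7568/1347 ≈ -5.6184
F*x = -7568/1347*(-40) = 302720/1347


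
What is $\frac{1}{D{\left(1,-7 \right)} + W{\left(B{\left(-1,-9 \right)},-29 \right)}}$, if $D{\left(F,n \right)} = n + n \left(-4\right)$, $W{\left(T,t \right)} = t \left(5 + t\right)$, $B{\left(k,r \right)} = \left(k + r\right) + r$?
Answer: $\frac{1}{717} \approx 0.0013947$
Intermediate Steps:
$B{\left(k,r \right)} = k + 2 r$
$D{\left(F,n \right)} = - 3 n$ ($D{\left(F,n \right)} = n - 4 n = - 3 n$)
$\frac{1}{D{\left(1,-7 \right)} + W{\left(B{\left(-1,-9 \right)},-29 \right)}} = \frac{1}{\left(-3\right) \left(-7\right) - 29 \left(5 - 29\right)} = \frac{1}{21 - -696} = \frac{1}{21 + 696} = \frac{1}{717}$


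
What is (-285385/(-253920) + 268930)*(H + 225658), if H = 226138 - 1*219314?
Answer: 529183207939159/8464 ≈ 6.2522e+10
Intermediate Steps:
H = 6824 (H = 226138 - 219314 = 6824)
(-285385/(-253920) + 268930)*(H + 225658) = (-285385/(-253920) + 268930)*(6824 + 225658) = (-285385*(-1/253920) + 268930)*232482 = (57077/50784 + 268930)*232482 = (13657398197/50784)*232482 = 529183207939159/8464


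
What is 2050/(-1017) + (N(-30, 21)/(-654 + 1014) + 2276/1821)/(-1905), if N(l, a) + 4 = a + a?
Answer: -47426469509/23519853900 ≈ -2.0164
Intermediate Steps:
N(l, a) = -4 + 2*a (N(l, a) = -4 + (a + a) = -4 + 2*a)
2050/(-1017) + (N(-30, 21)/(-654 + 1014) + 2276/1821)/(-1905) = 2050/(-1017) + ((-4 + 2*21)/(-654 + 1014) + 2276/1821)/(-1905) = 2050*(-1/1017) + ((-4 + 42)/360 + 2276*(1/1821))*(-1/1905) = -2050/1017 + (38*(1/360) + 2276/1821)*(-1/1905) = -2050/1017 + (19/180 + 2276/1821)*(-1/1905) = -2050/1017 + (148093/109260)*(-1/1905) = -2050/1017 - 148093/208140300 = -47426469509/23519853900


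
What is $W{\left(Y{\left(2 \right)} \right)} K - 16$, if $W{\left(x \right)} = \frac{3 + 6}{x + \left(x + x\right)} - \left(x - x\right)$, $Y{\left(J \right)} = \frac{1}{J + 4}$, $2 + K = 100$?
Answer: $1748$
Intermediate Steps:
$K = 98$ ($K = -2 + 100 = 98$)
$Y{\left(J \right)} = \frac{1}{4 + J}$
$W{\left(x \right)} = \frac{3}{x}$ ($W{\left(x \right)} = \frac{9}{x + 2 x} - 0 = \frac{9}{3 x} + 0 = 9 \frac{1}{3 x} + 0 = \frac{3}{x} + 0 = \frac{3}{x}$)
$W{\left(Y{\left(2 \right)} \right)} K - 16 = \frac{3}{\frac{1}{4 + 2}} \cdot 98 - 16 = \frac{3}{\frac{1}{6}} \cdot 98 - 16 = 3 \frac{1}{\frac{1}{6}} \cdot 98 - 16 = 3 \cdot 6 \cdot 98 - 16 = 18 \cdot 98 - 16 = 1764 - 16 = 1748$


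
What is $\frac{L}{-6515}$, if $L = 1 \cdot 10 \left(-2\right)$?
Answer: $\frac{4}{1303} \approx 0.0030698$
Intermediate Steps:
$L = -20$ ($L = 10 \left(-2\right) = -20$)
$\frac{L}{-6515} = - \frac{20}{-6515} = \left(-20\right) \left(- \frac{1}{6515}\right) = \frac{4}{1303}$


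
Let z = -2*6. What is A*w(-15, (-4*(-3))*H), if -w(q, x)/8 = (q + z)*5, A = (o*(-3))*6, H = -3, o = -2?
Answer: 38880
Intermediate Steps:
A = 36 (A = -2*(-3)*6 = 6*6 = 36)
z = -12
w(q, x) = 480 - 40*q (w(q, x) = -8*(q - 12)*5 = -8*(-12 + q)*5 = -8*(-60 + 5*q) = 480 - 40*q)
A*w(-15, (-4*(-3))*H) = 36*(480 - 40*(-15)) = 36*(480 + 600) = 36*1080 = 38880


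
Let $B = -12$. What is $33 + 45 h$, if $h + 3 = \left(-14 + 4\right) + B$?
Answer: $-1092$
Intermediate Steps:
$h = -25$ ($h = -3 + \left(\left(-14 + 4\right) - 12\right) = -3 - 22 = -25$)
$33 + 45 h = 33 + 45 \left(-25\right) = 33 - 1125 = -1092$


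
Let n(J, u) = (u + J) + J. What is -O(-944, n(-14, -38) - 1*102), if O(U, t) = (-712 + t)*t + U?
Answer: -146896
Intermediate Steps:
n(J, u) = u + 2*J (n(J, u) = (J + u) + J = u + 2*J)
O(U, t) = U + t*(-712 + t) (O(U, t) = t*(-712 + t) + U = U + t*(-712 + t))
-O(-944, n(-14, -38) - 1*102) = -(-944 + ((-38 + 2*(-14)) - 1*102)² - 712*((-38 + 2*(-14)) - 1*102)) = -(-944 + ((-38 - 28) - 102)² - 712*((-38 - 28) - 102)) = -(-944 + (-66 - 102)² - 712*(-66 - 102)) = -(-944 + (-168)² - 712*(-168)) = -(-944 + 28224 + 119616) = -1*146896 = -146896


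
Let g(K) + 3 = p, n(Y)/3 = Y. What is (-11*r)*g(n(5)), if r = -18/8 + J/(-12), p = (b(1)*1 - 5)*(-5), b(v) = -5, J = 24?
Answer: 8789/4 ≈ 2197.3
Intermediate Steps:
n(Y) = 3*Y
p = 50 (p = (-5*1 - 5)*(-5) = (-5 - 5)*(-5) = -10*(-5) = 50)
g(K) = 47 (g(K) = -3 + 50 = 47)
r = -17/4 (r = -18/8 + 24/(-12) = -18*⅛ + 24*(-1/12) = -9/4 - 2 = -17/4 ≈ -4.2500)
(-11*r)*g(n(5)) = -11*(-17/4)*47 = (187/4)*47 = 8789/4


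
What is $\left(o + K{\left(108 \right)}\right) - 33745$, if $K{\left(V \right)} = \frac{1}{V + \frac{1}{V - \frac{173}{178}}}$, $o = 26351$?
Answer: $- \frac{15214511233}{2057686} \approx -7394.0$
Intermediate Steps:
$K{\left(V \right)} = \frac{1}{V + \frac{1}{- \frac{173}{178} + V}}$ ($K{\left(V \right)} = \frac{1}{V + \frac{1}{V - \frac{173}{178}}} = \frac{1}{V + \frac{1}{- \frac{173}{178} + V}}$)
$\left(o + K{\left(108 \right)}\right) - 33745 = \left(26351 + \frac{-173 + 178 \cdot 108}{178 - 18684 + 178 \cdot 108^{2}}\right) - 33745 = \left(26351 + \frac{-173 + 19224}{178 - 18684 + 178 \cdot 11664}\right) - 33745 = \left(26351 + \frac{1}{178 - 18684 + 2076192} \cdot 19051\right) - 33745 = \left(26351 + \frac{1}{2057686} \cdot 19051\right) - 33745 = \left(26351 + \frac{19051}{2057686}\right) - 33745 = \frac{54222102837}{2057686} - 33745 = - \frac{15214511233}{2057686}$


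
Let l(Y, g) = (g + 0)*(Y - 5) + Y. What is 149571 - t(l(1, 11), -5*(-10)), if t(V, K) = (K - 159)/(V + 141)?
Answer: 14658067/98 ≈ 1.4957e+5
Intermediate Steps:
l(Y, g) = Y + g*(-5 + Y) (l(Y, g) = g*(-5 + Y) + Y = Y + g*(-5 + Y))
t(V, K) = (-159 + K)/(141 + V)
149571 - t(l(1, 11), -5*(-10)) = 149571 - (-159 - 5*(-10))/(141 + (1 - 5*11 + 1*11)) = 149571 - (-159 + 50)/(141 + (1 - 55 + 11)) = 149571 - (-109)/(141 - 43) = 149571 - (-109)/98 = 149571 - 1*(-109/98) = 149571 + 109/98 = 14658067/98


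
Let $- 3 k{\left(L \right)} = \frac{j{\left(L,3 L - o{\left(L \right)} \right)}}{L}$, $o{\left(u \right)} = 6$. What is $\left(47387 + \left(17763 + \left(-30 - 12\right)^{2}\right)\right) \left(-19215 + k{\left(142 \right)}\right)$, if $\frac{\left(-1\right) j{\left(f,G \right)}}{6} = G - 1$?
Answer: $- \frac{91260391244}{71} \approx -1.2854 \cdot 10^{9}$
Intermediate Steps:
$j{\left(f,G \right)} = 6 - 6 G$ ($j{\left(f,G \right)} = - 6 \left(G - 1\right) = - 6 \left(-1 + G\right) = 6 - 6 G$)
$k{\left(L \right)} = - \frac{42 - 18 L}{3 L}$ ($k{\left(L \right)} = - \frac{\left(6 - 6 \left(3 L - 6\right)\right) \frac{1}{L}}{3} = - \frac{\left(6 - 6 \left(-6 + 3 L\right)\right) \frac{1}{L}}{3} = - \frac{\left(6 - \left(-36 + 18 L\right)\right) \frac{1}{L}}{3} = - \frac{\left(42 - 18 L\right) \frac{1}{L}}{3} = - \frac{\frac{1}{L} \left(42 - 18 L\right)}{3} = - \frac{42 - 18 L}{3 L}$)
$\left(47387 + \left(17763 + \left(-30 - 12\right)^{2}\right)\right) \left(-19215 + k{\left(142 \right)}\right) = \left(47387 + \left(17763 + \left(-30 - 12\right)^{2}\right)\right) \left(-19215 + \left(6 - \frac{14}{142}\right)\right) = \left(47387 + \left(17763 + \left(-42\right)^{2}\right)\right) \left(-19215 + \left(6 - \frac{7}{71}\right)\right) = \left(47387 + \left(17763 + 1764\right)\right) \left(-19215 + \left(6 - \frac{7}{71}\right)\right) = \left(47387 + 19527\right) \left(-19215 + \frac{419}{71}\right) = 66914 \left(- \frac{1363846}{71}\right) = - \frac{91260391244}{71}$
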